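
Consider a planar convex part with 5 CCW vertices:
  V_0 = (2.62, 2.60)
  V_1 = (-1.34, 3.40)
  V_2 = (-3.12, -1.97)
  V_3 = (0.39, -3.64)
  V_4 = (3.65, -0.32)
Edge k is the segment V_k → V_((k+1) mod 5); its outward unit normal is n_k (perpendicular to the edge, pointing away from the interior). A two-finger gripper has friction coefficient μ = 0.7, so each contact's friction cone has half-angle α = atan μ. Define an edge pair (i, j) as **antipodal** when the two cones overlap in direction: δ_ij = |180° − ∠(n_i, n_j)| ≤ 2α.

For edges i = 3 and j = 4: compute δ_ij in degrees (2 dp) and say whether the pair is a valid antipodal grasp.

α = atan 0.7 = 34.99°;  2α = 69.98°
edge 3: e_3 = (+3.26, +3.32);  n_3 = (+0.7135, -0.7006)
edge 4: e_4 = (-1.03, +2.92);  n_4 = (+0.9430, +0.3327)
∠(n_3, n_4) = 63.91°
δ = |180° − 63.91°| = 116.09°
116.09° > 2α = 69.98°  →  invalid

δ = 116.09°, invalid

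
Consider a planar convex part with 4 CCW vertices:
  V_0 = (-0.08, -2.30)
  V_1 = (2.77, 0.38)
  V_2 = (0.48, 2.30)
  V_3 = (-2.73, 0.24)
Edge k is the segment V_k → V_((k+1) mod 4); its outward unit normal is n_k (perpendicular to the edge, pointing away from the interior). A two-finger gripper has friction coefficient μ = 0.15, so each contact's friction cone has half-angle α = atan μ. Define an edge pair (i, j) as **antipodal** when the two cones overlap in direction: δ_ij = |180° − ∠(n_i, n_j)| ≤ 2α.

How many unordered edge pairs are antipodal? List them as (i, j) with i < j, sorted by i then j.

α = atan 0.15 = 8.53°;  2α = 17.06°
n_0 = (+0.6850, -0.7285)
n_1 = (+0.6425, +0.7663)
n_2 = (-0.5401, +0.8416)
n_3 = (-0.6920, -0.7219)
  (0,1): δ = 83.22°  ·
  (0,2): δ = 10.55°  ✓
  (0,3): δ = 92.97°  ·
  (1,2): δ = 107.33°  ·
  (1,3): δ = 3.81°  ✓
  (2,3): δ = 76.48°  ·
antipodal pairs: 2

count = 2; pairs: (0,2), (1,3)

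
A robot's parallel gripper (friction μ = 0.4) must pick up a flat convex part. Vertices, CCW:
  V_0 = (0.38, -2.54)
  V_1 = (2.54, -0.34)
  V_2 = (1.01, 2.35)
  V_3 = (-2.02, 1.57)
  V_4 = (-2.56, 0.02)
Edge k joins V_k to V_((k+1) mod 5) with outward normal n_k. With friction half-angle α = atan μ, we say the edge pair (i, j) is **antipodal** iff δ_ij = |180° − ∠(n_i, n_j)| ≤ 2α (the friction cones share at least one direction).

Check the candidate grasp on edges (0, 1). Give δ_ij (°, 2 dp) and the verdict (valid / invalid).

α = atan 0.4 = 21.80°;  2α = 43.60°
edge 0: e_0 = (+2.16, +2.20);  n_0 = (+0.7136, -0.7006)
edge 1: e_1 = (-1.53, +2.69);  n_1 = (+0.8692, +0.4944)
∠(n_0, n_1) = 74.10°
δ = |180° − 74.10°| = 105.90°
105.90° > 2α = 43.60°  →  invalid

δ = 105.90°, invalid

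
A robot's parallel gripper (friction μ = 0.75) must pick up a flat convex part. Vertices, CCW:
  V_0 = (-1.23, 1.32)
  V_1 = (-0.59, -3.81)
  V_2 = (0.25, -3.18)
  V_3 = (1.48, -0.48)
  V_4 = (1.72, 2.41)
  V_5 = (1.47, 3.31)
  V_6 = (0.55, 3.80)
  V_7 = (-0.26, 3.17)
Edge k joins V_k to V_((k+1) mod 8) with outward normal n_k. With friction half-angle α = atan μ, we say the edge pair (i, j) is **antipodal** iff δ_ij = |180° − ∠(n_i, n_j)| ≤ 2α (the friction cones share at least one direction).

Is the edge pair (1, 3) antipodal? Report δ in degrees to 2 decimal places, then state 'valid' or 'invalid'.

α = atan 0.75 = 36.87°;  2α = 73.74°
edge 1: e_1 = (+0.84, +0.63);  n_1 = (+0.6000, -0.8000)
edge 3: e_3 = (+0.24, +2.89);  n_3 = (+0.9966, -0.0828)
∠(n_1, n_3) = 48.38°
δ = |180° − 48.38°| = 131.62°
131.62° > 2α = 73.74°  →  invalid

δ = 131.62°, invalid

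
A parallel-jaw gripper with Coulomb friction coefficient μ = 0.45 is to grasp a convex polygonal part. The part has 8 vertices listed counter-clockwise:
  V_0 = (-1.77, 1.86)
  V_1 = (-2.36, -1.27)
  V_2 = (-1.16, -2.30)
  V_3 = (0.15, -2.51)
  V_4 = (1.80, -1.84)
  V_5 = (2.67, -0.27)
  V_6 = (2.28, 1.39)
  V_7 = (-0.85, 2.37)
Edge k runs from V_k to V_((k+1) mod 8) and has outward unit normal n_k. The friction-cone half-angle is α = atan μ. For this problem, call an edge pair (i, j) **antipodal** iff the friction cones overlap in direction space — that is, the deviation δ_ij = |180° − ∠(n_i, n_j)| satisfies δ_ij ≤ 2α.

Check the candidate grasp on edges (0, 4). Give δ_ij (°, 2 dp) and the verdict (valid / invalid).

δ = 18.32°, valid

α = atan 0.45 = 24.23°;  2α = 48.46°
edge 0: e_0 = (-0.59, -3.13);  n_0 = (-0.9827, +0.1852)
edge 4: e_4 = (+0.87, +1.57);  n_4 = (+0.8747, -0.4847)
∠(n_0, n_4) = 161.68°
δ = |180° − 161.68°| = 18.32°
18.32° ≤ 2α = 48.46°  →  valid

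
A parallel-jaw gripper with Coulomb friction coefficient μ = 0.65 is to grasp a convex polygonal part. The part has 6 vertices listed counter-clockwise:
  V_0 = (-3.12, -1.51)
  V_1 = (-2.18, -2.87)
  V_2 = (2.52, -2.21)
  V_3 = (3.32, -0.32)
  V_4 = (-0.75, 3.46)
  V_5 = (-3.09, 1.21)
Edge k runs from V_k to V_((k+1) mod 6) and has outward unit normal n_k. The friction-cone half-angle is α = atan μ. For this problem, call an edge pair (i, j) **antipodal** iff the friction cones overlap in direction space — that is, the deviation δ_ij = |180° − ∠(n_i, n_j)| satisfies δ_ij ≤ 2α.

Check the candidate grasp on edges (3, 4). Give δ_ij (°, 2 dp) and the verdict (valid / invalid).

δ = 93.24°, invalid

α = atan 0.65 = 33.02°;  2α = 66.05°
edge 3: e_3 = (-4.07, +3.78);  n_3 = (+0.6805, +0.7327)
edge 4: e_4 = (-2.34, -2.25);  n_4 = (-0.6931, +0.7208)
∠(n_3, n_4) = 86.76°
δ = |180° − 86.76°| = 93.24°
93.24° > 2α = 66.05°  →  invalid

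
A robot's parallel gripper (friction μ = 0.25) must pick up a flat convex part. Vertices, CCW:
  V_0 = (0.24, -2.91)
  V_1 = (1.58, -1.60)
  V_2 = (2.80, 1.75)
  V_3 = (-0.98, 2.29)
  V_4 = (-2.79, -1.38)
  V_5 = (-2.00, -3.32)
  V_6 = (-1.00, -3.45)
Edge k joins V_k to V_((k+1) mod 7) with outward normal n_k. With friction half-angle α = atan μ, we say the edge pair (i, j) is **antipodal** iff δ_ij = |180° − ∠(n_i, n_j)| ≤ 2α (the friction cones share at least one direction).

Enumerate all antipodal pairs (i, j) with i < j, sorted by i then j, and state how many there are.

count = 3; pairs: (0,3), (1,3), (2,5)

α = atan 0.25 = 14.04°;  2α = 28.07°
n_0 = (+0.6991, -0.7151)
n_1 = (+0.9396, -0.3422)
n_2 = (+0.1414, +0.9899)
n_3 = (-0.8969, +0.4423)
n_4 = (-0.9262, -0.3771)
n_5 = (-0.1289, -0.9917)
n_6 = (+0.3993, -0.9168)
  (0,1): δ = 154.36°  ·
  (0,2): δ = 52.48°  ·
  (0,3): δ = 19.40°  ✓
  (0,4): δ = 67.81°  ·
  (0,5): δ = 128.24°  ·
  (0,6): δ = 159.18°  ·
  (1,2): δ = 78.12°  ·
  (1,3): δ = 6.24°  ✓
  (1,4): δ = 42.17°  ·
  (1,5): δ = 102.60°  ·
  (1,6): δ = 133.54°  ·
  (2,3): δ = 108.12°  ·
  (2,4): δ = 59.71°  ·
  (2,5): δ = 0.72°  ✓
  (2,6): δ = 31.66°  ·
  (3,4): δ = 131.59°  ·
  (3,5): δ = 71.15°  ·
  (3,6): δ = 40.22°  ·
  (4,5): δ = 119.56°  ·
  (4,6): δ = 88.62°  ·
  (5,6): δ = 149.06°  ·
antipodal pairs: 3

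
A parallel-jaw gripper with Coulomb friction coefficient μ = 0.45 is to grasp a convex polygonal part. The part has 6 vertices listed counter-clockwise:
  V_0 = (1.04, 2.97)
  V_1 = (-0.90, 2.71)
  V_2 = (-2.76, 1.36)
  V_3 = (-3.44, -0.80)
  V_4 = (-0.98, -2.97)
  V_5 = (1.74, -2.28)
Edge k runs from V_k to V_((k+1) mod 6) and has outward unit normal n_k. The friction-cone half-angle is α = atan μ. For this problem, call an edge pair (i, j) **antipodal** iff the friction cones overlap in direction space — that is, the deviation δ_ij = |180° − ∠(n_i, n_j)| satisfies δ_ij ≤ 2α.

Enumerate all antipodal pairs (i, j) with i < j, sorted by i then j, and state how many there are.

count = 4; pairs: (0,4), (1,4), (2,5), (3,5)

α = atan 0.45 = 24.23°;  2α = 48.46°
n_0 = (-0.1328, +0.9911)
n_1 = (-0.5874, +0.8093)
n_2 = (-0.9538, +0.3003)
n_3 = (-0.6615, -0.7499)
n_4 = (+0.2459, -0.9693)
n_5 = (+0.9912, +0.1322)
  (0,1): δ = 151.66°  ·
  (0,2): δ = 115.11°  ·
  (0,3): δ = 49.05°  ·
  (0,4): δ = 6.60°  ✓
  (0,5): δ = 89.96°  ·
  (1,2): δ = 143.45°  ·
  (1,3): δ = 77.39°  ·
  (1,4): δ = 21.74°  ✓
  (1,5): δ = 61.62°  ·
  (2,3): δ = 113.94°  ·
  (2,4): δ = 58.29°  ·
  (2,5): δ = 25.07°  ✓
  (3,4): δ = 124.35°  ·
  (3,5): δ = 40.99°  ✓
  (4,5): δ = 96.64°  ·
antipodal pairs: 4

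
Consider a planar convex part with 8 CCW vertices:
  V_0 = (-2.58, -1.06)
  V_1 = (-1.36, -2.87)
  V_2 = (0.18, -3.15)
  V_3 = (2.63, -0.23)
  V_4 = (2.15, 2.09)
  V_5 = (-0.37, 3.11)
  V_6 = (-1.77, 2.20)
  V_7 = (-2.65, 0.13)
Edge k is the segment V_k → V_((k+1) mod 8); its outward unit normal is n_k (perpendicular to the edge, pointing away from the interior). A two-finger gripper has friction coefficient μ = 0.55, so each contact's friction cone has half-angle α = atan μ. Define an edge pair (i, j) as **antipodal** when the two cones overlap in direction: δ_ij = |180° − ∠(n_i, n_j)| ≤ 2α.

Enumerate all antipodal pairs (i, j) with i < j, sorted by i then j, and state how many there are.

α = atan 0.55 = 28.81°;  2α = 57.62°
n_0 = (-0.8292, -0.5589)
n_1 = (-0.1789, -0.9839)
n_2 = (+0.7661, -0.6428)
n_3 = (+0.9793, +0.2026)
n_4 = (+0.3752, +0.9269)
n_5 = (-0.5450, +0.8384)
n_6 = (-0.9203, +0.3912)
n_7 = (-0.9983, -0.0587)
  (0,1): δ = 134.29°  ·
  (0,2): δ = 73.98°  ·
  (0,3): δ = 22.29°  ✓
  (0,4): δ = 33.98°  ✓
  (0,5): δ = 89.04°  ·
  (0,6): δ = 122.99°  ·
  (0,7): δ = 149.39°  ·
  (1,2): δ = 119.69°  ·
  (1,3): δ = 68.01°  ·
  (1,4): δ = 11.73°  ✓
  (1,5): δ = 43.33°  ✓
  (1,6): δ = 77.27°  ·
  (1,7): δ = 103.67°  ·
  (2,3): δ = 128.31°  ·
  (2,4): δ = 72.04°  ·
  (2,5): δ = 16.98°  ✓
  (2,6): δ = 16.97°  ✓
  (2,7): δ = 43.36°  ✓
  (3,4): δ = 123.73°  ·
  (3,5): δ = 68.67°  ·
  (3,6): δ = 34.72°  ✓
  (3,7): δ = 8.32°  ✓
  (4,5): δ = 124.94°  ·
  (4,6): δ = 91.00°  ·
  (4,7): δ = 64.60°  ·
  (5,6): δ = 146.06°  ·
  (5,7): δ = 119.66°  ·
  (6,7): δ = 153.60°  ·
antipodal pairs: 9

count = 9; pairs: (0,3), (0,4), (1,4), (1,5), (2,5), (2,6), (2,7), (3,6), (3,7)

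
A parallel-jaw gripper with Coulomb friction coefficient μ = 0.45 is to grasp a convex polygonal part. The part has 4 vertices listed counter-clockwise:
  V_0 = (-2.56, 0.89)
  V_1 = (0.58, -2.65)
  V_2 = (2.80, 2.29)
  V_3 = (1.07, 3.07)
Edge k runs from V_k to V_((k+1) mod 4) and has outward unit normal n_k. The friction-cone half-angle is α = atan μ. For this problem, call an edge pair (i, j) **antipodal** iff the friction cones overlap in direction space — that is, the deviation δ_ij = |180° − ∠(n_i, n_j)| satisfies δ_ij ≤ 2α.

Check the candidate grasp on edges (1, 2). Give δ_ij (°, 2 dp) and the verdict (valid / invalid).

α = atan 0.45 = 24.23°;  2α = 48.46°
edge 1: e_1 = (+2.22, +4.94);  n_1 = (+0.9121, -0.4099)
edge 2: e_2 = (-1.73, +0.78);  n_2 = (+0.4110, +0.9116)
∠(n_1, n_2) = 89.93°
δ = |180° − 89.93°| = 90.07°
90.07° > 2α = 48.46°  →  invalid

δ = 90.07°, invalid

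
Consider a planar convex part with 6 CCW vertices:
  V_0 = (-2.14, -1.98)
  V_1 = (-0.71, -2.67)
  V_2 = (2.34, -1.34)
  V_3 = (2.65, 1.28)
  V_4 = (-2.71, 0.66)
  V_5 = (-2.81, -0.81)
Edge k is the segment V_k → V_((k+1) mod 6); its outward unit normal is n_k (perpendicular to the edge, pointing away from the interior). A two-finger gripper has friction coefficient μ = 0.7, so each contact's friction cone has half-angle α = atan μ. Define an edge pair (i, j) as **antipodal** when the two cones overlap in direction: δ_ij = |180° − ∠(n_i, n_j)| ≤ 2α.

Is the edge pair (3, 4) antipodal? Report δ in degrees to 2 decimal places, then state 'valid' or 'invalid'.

δ = 100.49°, invalid

α = atan 0.7 = 34.99°;  2α = 69.98°
edge 3: e_3 = (-5.36, -0.62);  n_3 = (-0.1149, +0.9934)
edge 4: e_4 = (-0.10, -1.47);  n_4 = (-0.9977, +0.0679)
∠(n_3, n_4) = 79.51°
δ = |180° − 79.51°| = 100.49°
100.49° > 2α = 69.98°  →  invalid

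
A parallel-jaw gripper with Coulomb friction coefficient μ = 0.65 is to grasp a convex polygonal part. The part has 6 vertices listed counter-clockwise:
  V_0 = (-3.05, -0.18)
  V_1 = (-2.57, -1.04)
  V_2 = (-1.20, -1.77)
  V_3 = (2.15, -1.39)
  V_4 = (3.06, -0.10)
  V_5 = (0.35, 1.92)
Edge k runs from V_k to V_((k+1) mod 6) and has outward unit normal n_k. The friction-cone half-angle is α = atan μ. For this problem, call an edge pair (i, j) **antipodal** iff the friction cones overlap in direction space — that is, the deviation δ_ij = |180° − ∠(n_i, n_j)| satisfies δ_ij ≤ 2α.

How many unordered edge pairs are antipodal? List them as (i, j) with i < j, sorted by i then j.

α = atan 0.65 = 33.02°;  2α = 66.05°
n_0 = (-0.8732, -0.4874)
n_1 = (-0.4703, -0.8825)
n_2 = (+0.1127, -0.9936)
n_3 = (+0.8171, -0.5764)
n_4 = (+0.5976, +0.8018)
n_5 = (-0.5255, +0.8508)
  (0,1): δ = 147.22°  ·
  (0,2): δ = 112.70°  ·
  (0,3): δ = 64.37°  ✓
  (0,4): δ = 24.13°  ✓
  (0,5): δ = 92.53°  ·
  (1,2): δ = 145.48°  ·
  (1,3): δ = 97.15°  ·
  (1,4): δ = 8.65°  ✓
  (1,5): δ = 59.75°  ✓
  (2,3): δ = 131.67°  ·
  (2,4): δ = 43.17°  ✓
  (2,5): δ = 25.23°  ✓
  (3,4): δ = 91.50°  ·
  (3,5): δ = 23.10°  ✓
  (4,5): δ = 111.60°  ·
antipodal pairs: 7

count = 7; pairs: (0,3), (0,4), (1,4), (1,5), (2,4), (2,5), (3,5)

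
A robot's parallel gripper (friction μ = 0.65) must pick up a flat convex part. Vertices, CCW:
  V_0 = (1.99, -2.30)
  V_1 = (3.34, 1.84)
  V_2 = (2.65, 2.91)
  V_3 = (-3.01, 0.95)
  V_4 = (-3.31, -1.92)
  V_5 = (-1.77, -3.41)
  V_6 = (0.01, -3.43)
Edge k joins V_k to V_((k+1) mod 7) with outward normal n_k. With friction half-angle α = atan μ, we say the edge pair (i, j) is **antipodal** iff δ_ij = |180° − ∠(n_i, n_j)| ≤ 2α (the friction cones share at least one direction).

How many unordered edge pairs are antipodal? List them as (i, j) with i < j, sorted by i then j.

α = atan 0.65 = 33.02°;  2α = 66.05°
n_0 = (+0.9507, -0.3100)
n_1 = (+0.8404, +0.5419)
n_2 = (-0.3272, +0.9449)
n_3 = (-0.9946, +0.1040)
n_4 = (-0.6953, -0.7187)
n_5 = (-0.0112, -0.9999)
n_6 = (+0.4957, -0.8685)
  (0,1): δ = 129.12°  ·
  (0,2): δ = 52.84°  ✓
  (0,3): δ = 12.09°  ✓
  (0,4): δ = 64.01°  ✓
  (0,5): δ = 107.42°  ·
  (0,6): δ = 137.77°  ·
  (1,2): δ = 103.72°  ·
  (1,3): δ = 38.78°  ✓
  (1,4): δ = 13.13°  ✓
  (1,5): δ = 56.54°  ✓
  (1,6): δ = 86.90°  ·
  (2,3): δ = 115.07°  ·
  (2,4): δ = 63.16°  ✓
  (2,5): δ = 19.74°  ✓
  (2,6): δ = 10.61°  ✓
  (3,4): δ = 128.09°  ·
  (3,5): δ = 84.68°  ·
  (3,6): δ = 54.32°  ✓
  (4,5): δ = 136.59°  ·
  (4,6): δ = 106.23°  ·
  (5,6): δ = 149.64°  ·
antipodal pairs: 10

count = 10; pairs: (0,2), (0,3), (0,4), (1,3), (1,4), (1,5), (2,4), (2,5), (2,6), (3,6)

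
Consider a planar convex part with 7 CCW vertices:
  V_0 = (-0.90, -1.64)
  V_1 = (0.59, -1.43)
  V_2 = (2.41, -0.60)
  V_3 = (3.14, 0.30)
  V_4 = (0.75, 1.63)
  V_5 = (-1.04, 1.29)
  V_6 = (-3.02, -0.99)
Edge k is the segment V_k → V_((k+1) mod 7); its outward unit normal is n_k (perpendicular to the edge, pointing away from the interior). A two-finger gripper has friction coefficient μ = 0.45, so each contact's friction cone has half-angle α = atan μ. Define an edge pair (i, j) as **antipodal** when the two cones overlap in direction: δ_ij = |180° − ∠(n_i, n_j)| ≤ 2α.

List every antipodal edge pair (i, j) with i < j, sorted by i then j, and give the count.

count = 9; pairs: (0,3), (0,4), (0,5), (1,4), (1,5), (2,4), (2,5), (3,6), (4,6)

α = atan 0.45 = 24.23°;  2α = 48.46°
n_0 = (+0.1396, -0.9902)
n_1 = (+0.4149, -0.9099)
n_2 = (+0.7766, -0.6299)
n_3 = (+0.4863, +0.8738)
n_4 = (-0.1866, +0.9824)
n_5 = (-0.7550, +0.6557)
n_6 = (-0.2931, -0.9561)
  (0,1): δ = 163.51°  ·
  (0,2): δ = 137.07°  ·
  (0,3): δ = 37.12°  ✓
  (0,4): δ = 2.73°  ✓
  (0,5): δ = 41.01°  ✓
  (0,6): δ = 154.93°  ·
  (1,2): δ = 153.56°  ·
  (1,3): δ = 53.61°  ·
  (1,4): δ = 13.76°  ✓
  (1,5): δ = 24.51°  ✓
  (1,6): δ = 138.44°  ·
  (2,3): δ = 80.05°  ·
  (2,4): δ = 40.20°  ✓
  (2,5): δ = 1.93°  ✓
  (2,6): δ = 112.00°  ·
  (3,4): δ = 140.15°  ·
  (3,5): δ = 101.88°  ·
  (3,6): δ = 12.05°  ✓
  (4,5): δ = 141.73°  ·
  (4,6): δ = 27.80°  ✓
  (5,6): δ = 66.07°  ·
antipodal pairs: 9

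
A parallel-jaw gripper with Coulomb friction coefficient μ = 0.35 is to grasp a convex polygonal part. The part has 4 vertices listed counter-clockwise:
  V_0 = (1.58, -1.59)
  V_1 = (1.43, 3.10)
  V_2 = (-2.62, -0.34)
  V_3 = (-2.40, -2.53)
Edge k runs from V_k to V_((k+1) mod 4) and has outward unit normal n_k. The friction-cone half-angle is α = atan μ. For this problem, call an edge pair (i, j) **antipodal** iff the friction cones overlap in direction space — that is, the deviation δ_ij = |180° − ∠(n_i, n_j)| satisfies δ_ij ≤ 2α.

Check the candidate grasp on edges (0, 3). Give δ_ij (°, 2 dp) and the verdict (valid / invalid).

α = atan 0.35 = 19.29°;  2α = 38.58°
edge 0: e_0 = (-0.15, +4.69);  n_0 = (+0.9995, +0.0320)
edge 3: e_3 = (+3.98, +0.94);  n_3 = (+0.2299, -0.9732)
∠(n_0, n_3) = 78.54°
δ = |180° − 78.54°| = 101.46°
101.46° > 2α = 38.58°  →  invalid

δ = 101.46°, invalid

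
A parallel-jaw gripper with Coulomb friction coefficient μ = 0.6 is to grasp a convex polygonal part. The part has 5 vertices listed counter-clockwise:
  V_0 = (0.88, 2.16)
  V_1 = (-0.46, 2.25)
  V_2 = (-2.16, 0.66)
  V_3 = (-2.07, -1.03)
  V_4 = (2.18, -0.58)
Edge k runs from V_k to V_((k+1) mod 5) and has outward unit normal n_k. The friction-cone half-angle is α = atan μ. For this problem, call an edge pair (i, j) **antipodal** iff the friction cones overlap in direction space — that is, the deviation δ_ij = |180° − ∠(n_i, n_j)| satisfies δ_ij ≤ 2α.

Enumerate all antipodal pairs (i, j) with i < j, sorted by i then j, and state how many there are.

α = atan 0.6 = 30.96°;  2α = 61.93°
n_0 = (+0.0670, +0.9978)
n_1 = (-0.6831, +0.7303)
n_2 = (-0.9986, -0.0532)
n_3 = (+0.1053, -0.9944)
n_4 = (+0.9035, +0.4287)
  (0,1): δ = 133.07°  ·
  (0,2): δ = 83.11°  ·
  (0,3): δ = 9.89°  ✓
  (0,4): δ = 119.22°  ·
  (1,2): δ = 130.04°  ·
  (1,3): δ = 37.04°  ✓
  (1,4): δ = 72.30°  ·
  (2,3): δ = 87.00°  ·
  (2,4): δ = 22.33°  ✓
  (3,4): δ = 70.66°  ·
antipodal pairs: 3

count = 3; pairs: (0,3), (1,3), (2,4)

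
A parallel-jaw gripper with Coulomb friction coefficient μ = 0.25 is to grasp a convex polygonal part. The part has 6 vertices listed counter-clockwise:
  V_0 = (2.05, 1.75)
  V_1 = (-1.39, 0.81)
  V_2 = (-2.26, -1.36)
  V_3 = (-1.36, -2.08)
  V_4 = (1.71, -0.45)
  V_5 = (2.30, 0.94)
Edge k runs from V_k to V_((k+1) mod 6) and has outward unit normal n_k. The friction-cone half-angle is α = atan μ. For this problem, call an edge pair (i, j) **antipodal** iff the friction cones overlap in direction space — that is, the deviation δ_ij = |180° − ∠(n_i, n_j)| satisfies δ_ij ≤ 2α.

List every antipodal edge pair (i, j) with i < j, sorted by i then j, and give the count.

count = 2; pairs: (0,3), (1,4)

α = atan 0.25 = 14.04°;  2α = 28.07°
n_0 = (-0.2636, +0.9646)
n_1 = (-0.9282, +0.3721)
n_2 = (-0.6247, -0.7809)
n_3 = (+0.4689, -0.8832)
n_4 = (+0.9205, -0.3907)
n_5 = (+0.9555, +0.2949)
  (0,1): δ = 127.13°  ·
  (0,2): δ = 53.94°  ·
  (0,3): δ = 12.68°  ✓
  (0,4): δ = 51.72°  ·
  (0,5): δ = 91.87°  ·
  (1,2): δ = 106.81°  ·
  (1,3): δ = 40.19°  ·
  (1,4): δ = 1.15°  ✓
  (1,5): δ = 39.00°  ·
  (2,3): δ = 113.37°  ·
  (2,4): δ = 74.34°  ·
  (2,5): δ = 34.19°  ·
  (3,4): δ = 140.97°  ·
  (3,5): δ = 100.81°  ·
  (4,5): δ = 139.85°  ·
antipodal pairs: 2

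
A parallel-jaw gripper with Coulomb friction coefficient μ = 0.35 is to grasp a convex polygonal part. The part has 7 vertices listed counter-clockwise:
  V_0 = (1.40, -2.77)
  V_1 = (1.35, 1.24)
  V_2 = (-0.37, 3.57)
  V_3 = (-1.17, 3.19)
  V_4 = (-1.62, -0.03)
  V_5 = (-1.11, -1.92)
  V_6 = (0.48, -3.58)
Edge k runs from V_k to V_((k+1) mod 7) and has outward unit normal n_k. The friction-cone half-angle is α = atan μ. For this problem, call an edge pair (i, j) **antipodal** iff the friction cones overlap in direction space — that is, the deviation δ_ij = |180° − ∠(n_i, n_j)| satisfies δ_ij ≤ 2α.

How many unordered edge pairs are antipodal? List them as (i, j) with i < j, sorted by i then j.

α = atan 0.35 = 19.29°;  2α = 38.58°
n_0 = (+0.9999, +0.0125)
n_1 = (+0.8045, +0.5939)
n_2 = (-0.4291, +0.9033)
n_3 = (-0.9904, +0.1384)
n_4 = (-0.9655, -0.2605)
n_5 = (-0.7222, -0.6917)
n_6 = (+0.6608, -0.7506)
  (0,1): δ = 144.28°  ·
  (0,2): δ = 65.31°  ·
  (0,3): δ = 8.67°  ✓
  (0,4): δ = 14.39°  ✓
  (0,5): δ = 43.05°  ·
  (0,6): δ = 130.65°  ·
  (1,2): δ = 101.03°  ·
  (1,3): δ = 44.39°  ·
  (1,4): δ = 21.33°  ✓
  (1,5): δ = 7.33°  ✓
  (1,6): δ = 94.93°  ·
  (2,3): δ = 123.36°  ·
  (2,4): δ = 100.31°  ·
  (2,5): δ = 71.64°  ·
  (2,6): δ = 15.95°  ✓
  (3,4): δ = 156.94°  ·
  (3,5): δ = 128.28°  ·
  (3,6): δ = 40.68°  ·
  (4,5): δ = 151.33°  ·
  (4,6): δ = 63.74°  ·
  (5,6): δ = 92.40°  ·
antipodal pairs: 5

count = 5; pairs: (0,3), (0,4), (1,4), (1,5), (2,6)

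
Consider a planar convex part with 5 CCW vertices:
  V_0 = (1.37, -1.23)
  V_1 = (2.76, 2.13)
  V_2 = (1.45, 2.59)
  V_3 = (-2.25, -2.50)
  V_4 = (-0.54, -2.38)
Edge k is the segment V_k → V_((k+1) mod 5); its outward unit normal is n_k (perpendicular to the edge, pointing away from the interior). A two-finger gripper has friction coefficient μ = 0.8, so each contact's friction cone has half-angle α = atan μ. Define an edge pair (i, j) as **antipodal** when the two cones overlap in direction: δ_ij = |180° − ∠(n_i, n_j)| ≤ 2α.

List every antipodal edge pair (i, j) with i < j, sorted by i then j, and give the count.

count = 5; pairs: (0,2), (1,3), (1,4), (2,3), (2,4)

α = atan 0.8 = 38.66°;  2α = 77.32°
n_0 = (+0.9241, -0.3823)
n_1 = (+0.3313, +0.9435)
n_2 = (-0.8089, +0.5880)
n_3 = (+0.0700, -0.9975)
n_4 = (+0.5158, -0.8567)
  (0,1): δ = 86.87°  ·
  (0,2): δ = 13.54°  ✓
  (0,3): δ = 116.49°  ·
  (0,4): δ = 143.53°  ·
  (1,2): δ = 106.67°  ·
  (1,3): δ = 23.36°  ✓
  (1,4): δ = 50.40°  ✓
  (2,3): δ = 49.97°  ✓
  (2,4): δ = 22.93°  ✓
  (3,4): δ = 152.96°  ·
antipodal pairs: 5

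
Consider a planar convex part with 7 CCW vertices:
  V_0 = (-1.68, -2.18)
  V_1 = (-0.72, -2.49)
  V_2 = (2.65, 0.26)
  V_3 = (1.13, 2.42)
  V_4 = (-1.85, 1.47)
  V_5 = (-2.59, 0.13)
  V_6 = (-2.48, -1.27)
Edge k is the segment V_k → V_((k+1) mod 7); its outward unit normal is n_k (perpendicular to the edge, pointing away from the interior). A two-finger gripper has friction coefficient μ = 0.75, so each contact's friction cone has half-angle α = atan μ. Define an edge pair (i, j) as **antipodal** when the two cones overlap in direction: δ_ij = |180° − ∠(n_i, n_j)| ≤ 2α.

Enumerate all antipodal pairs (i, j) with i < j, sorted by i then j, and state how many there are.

count = 9; pairs: (0,2), (0,3), (1,3), (1,4), (1,5), (2,4), (2,5), (2,6), (3,6)

α = atan 0.75 = 36.87°;  2α = 73.74°
n_0 = (-0.3073, -0.9516)
n_1 = (+0.6322, -0.7748)
n_2 = (+0.8178, +0.5755)
n_3 = (-0.3037, +0.9528)
n_4 = (-0.8754, +0.4834)
n_5 = (-0.9969, -0.0783)
n_6 = (-0.7510, -0.6603)
  (0,1): δ = 122.89°  ·
  (0,2): δ = 36.97°  ✓
  (0,3): δ = 35.58°  ✓
  (0,4): δ = 78.99°  ·
  (0,5): δ = 112.39°  ·
  (0,6): δ = 149.22°  ·
  (1,2): δ = 94.08°  ·
  (1,3): δ = 21.53°  ✓
  (1,4): δ = 21.88°  ✓
  (1,5): δ = 55.28°  ✓
  (1,6): δ = 92.10°  ·
  (2,3): δ = 107.45°  ·
  (2,4): δ = 64.04°  ✓
  (2,5): δ = 30.64°  ✓
  (2,6): δ = 6.19°  ✓
  (3,4): δ = 136.59°  ·
  (3,5): δ = 103.19°  ·
  (3,6): δ = 66.36°  ✓
  (4,5): δ = 146.60°  ·
  (4,6): δ = 109.77°  ·
  (5,6): δ = 143.17°  ·
antipodal pairs: 9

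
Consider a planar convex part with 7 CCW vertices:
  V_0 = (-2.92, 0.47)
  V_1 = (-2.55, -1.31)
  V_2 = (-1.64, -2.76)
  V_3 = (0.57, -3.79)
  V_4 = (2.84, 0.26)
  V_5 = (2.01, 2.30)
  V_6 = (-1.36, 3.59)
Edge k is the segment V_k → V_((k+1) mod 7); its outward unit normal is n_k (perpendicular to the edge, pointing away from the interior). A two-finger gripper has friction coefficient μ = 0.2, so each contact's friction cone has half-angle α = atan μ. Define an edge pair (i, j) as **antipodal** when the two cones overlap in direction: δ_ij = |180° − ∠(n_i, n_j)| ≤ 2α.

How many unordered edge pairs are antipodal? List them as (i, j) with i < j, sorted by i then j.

count = 4; pairs: (0,4), (1,4), (2,5), (3,6)

α = atan 0.2 = 11.31°;  2α = 22.62°
n_0 = (-0.9791, -0.2035)
n_1 = (-0.8470, -0.5316)
n_2 = (-0.4224, -0.9064)
n_3 = (+0.8723, -0.4889)
n_4 = (+0.9263, +0.3769)
n_5 = (+0.3575, +0.9339)
n_6 = (-0.8944, +0.4472)
  (0,1): δ = 159.63°  ·
  (0,2): δ = 126.73°  ·
  (0,3): δ = 41.01°  ·
  (0,4): δ = 10.40°  ✓
  (0,5): δ = 57.31°  ·
  (0,6): δ = 141.69°  ·
  (1,2): δ = 147.10°  ·
  (1,3): δ = 61.38°  ·
  (1,4): δ = 9.97°  ✓
  (1,5): δ = 36.94°  ·
  (1,6): δ = 121.32°  ·
  (2,3): δ = 94.28°  ·
  (2,4): δ = 42.87°  ·
  (2,5): δ = 4.04°  ✓
  (2,6): δ = 88.42°  ·
  (3,4): δ = 128.59°  ·
  (3,5): δ = 81.68°  ·
  (3,6): δ = 2.71°  ✓
  (4,5): δ = 133.09°  ·
  (4,6): δ = 48.70°  ·
  (5,6): δ = 95.62°  ·
antipodal pairs: 4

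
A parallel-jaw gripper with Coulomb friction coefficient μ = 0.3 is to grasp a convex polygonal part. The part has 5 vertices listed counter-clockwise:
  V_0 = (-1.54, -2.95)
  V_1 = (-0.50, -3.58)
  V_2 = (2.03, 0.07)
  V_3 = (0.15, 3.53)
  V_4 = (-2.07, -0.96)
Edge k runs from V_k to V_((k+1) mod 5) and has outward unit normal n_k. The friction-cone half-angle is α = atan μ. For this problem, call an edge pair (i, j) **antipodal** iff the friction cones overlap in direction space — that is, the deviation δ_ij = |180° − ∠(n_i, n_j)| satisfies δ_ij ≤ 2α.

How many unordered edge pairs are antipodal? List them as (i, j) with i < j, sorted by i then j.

α = atan 0.3 = 16.70°;  2α = 33.40°
n_0 = (-0.5181, -0.8553)
n_1 = (+0.8219, -0.5697)
n_2 = (+0.8787, +0.4774)
n_3 = (-0.8964, +0.4432)
n_4 = (-0.9663, -0.2574)
  (0,1): δ = 93.52°  ·
  (0,2): δ = 30.28°  ✓
  (0,3): δ = 94.90°  ·
  (0,4): δ = 136.12°  ·
  (1,2): δ = 116.75°  ·
  (1,3): δ = 8.42°  ✓
  (1,4): δ = 49.64°  ·
  (2,3): δ = 54.83°  ·
  (2,4): δ = 13.60°  ✓
  (3,4): δ = 138.78°  ·
antipodal pairs: 3

count = 3; pairs: (0,2), (1,3), (2,4)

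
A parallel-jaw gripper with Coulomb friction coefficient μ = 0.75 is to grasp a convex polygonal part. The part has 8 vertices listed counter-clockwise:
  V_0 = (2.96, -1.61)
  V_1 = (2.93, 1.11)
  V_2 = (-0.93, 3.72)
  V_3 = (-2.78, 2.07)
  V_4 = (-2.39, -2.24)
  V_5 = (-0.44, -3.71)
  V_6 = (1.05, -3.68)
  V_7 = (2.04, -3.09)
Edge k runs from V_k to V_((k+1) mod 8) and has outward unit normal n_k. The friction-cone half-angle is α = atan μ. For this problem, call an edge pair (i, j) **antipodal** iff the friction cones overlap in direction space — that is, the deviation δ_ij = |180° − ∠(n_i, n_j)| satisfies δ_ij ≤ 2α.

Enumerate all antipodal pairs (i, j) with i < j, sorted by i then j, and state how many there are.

α = atan 0.75 = 36.87°;  2α = 73.74°
n_0 = (+0.9999, +0.0110)
n_1 = (+0.5601, +0.8284)
n_2 = (-0.6656, +0.7463)
n_3 = (-0.9959, -0.0901)
n_4 = (-0.6020, -0.7985)
n_5 = (+0.0201, -0.9998)
n_6 = (+0.5119, -0.8590)
n_7 = (+0.8493, -0.5279)
  (0,1): δ = 124.70°  ·
  (0,2): δ = 48.90°  ✓
  (0,3): δ = 4.54°  ✓
  (0,4): δ = 52.36°  ✓
  (0,5): δ = 90.52°  ·
  (0,6): δ = 120.16°  ·
  (0,7): δ = 147.50°  ·
  (1,2): δ = 104.21°  ·
  (1,3): δ = 50.76°  ✓
  (1,4): δ = 2.95°  ✓
  (1,5): δ = 35.22°  ✓
  (1,6): δ = 64.86°  ✓
  (1,7): δ = 92.20°  ·
  (2,3): δ = 126.56°  ·
  (2,4): δ = 78.74°  ·
  (2,5): δ = 40.58°  ✓
  (2,6): δ = 10.94°  ✓
  (2,7): δ = 16.40°  ✓
  (3,4): δ = 132.18°  ·
  (3,5): δ = 94.02°  ·
  (3,6): δ = 64.38°  ✓
  (3,7): δ = 37.04°  ✓
  (4,5): δ = 141.84°  ·
  (4,6): δ = 112.20°  ·
  (4,7): δ = 84.86°  ·
  (5,6): δ = 150.36°  ·
  (5,7): δ = 123.02°  ·
  (6,7): δ = 152.66°  ·
antipodal pairs: 12

count = 12; pairs: (0,2), (0,3), (0,4), (1,3), (1,4), (1,5), (1,6), (2,5), (2,6), (2,7), (3,6), (3,7)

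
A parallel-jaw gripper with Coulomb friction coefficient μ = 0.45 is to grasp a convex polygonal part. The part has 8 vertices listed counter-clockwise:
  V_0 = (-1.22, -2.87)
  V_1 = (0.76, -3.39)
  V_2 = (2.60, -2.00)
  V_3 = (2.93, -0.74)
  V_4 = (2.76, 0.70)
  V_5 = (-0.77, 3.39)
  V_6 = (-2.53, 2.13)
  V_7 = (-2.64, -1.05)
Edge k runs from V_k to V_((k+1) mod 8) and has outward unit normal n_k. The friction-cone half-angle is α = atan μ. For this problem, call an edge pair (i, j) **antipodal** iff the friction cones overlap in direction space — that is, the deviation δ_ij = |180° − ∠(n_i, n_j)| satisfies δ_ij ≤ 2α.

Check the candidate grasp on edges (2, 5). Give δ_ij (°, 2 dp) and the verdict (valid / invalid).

δ = 39.72°, valid

α = atan 0.45 = 24.23°;  2α = 48.46°
edge 2: e_2 = (+0.33, +1.26);  n_2 = (+0.9674, -0.2534)
edge 5: e_5 = (-1.76, -1.26);  n_5 = (-0.5821, +0.8131)
∠(n_2, n_5) = 140.28°
δ = |180° − 140.28°| = 39.72°
39.72° ≤ 2α = 48.46°  →  valid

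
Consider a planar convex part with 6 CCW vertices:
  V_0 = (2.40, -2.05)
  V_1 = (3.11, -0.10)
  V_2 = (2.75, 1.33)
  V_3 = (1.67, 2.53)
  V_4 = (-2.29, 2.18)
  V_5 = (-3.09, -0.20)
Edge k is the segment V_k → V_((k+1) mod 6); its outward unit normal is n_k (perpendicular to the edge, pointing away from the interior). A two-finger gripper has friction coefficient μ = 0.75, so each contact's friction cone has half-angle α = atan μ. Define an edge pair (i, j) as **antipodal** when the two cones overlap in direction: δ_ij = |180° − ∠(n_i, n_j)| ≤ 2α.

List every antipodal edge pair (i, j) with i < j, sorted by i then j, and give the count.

α = atan 0.75 = 36.87°;  2α = 73.74°
n_0 = (+0.9397, -0.3421)
n_1 = (+0.9697, +0.2441)
n_2 = (+0.7433, +0.6690)
n_3 = (-0.0880, +0.9961)
n_4 = (-0.9479, +0.3186)
n_5 = (-0.3193, -0.9476)
  (0,1): δ = 145.86°  ·
  (0,2): δ = 118.01°  ·
  (0,3): δ = 64.94°  ✓
  (0,4): δ = 1.43°  ✓
  (0,5): δ = 91.38°  ·
  (1,2): δ = 152.14°  ·
  (1,3): δ = 99.08°  ·
  (1,4): δ = 32.71°  ✓
  (1,5): δ = 57.25°  ✓
  (2,3): δ = 126.94°  ·
  (2,4): δ = 60.57°  ✓
  (2,5): δ = 29.39°  ✓
  (3,4): δ = 113.63°  ·
  (3,5): δ = 23.67°  ✓
  (4,5): δ = 90.04°  ·
antipodal pairs: 7

count = 7; pairs: (0,3), (0,4), (1,4), (1,5), (2,4), (2,5), (3,5)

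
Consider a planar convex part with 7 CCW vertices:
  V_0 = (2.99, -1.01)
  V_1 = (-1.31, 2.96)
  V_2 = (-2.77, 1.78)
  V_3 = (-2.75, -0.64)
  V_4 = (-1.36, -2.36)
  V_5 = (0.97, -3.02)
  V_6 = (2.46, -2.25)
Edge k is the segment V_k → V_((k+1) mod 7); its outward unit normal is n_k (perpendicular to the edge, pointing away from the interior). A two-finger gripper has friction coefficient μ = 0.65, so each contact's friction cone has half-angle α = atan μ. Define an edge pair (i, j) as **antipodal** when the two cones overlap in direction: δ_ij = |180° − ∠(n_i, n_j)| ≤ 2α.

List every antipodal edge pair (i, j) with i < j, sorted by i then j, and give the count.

α = atan 0.65 = 33.02°;  2α = 66.05°
n_0 = (+0.6784, +0.7347)
n_1 = (-0.6286, +0.7777)
n_2 = (-1.0000, -0.0083)
n_3 = (-0.7778, -0.6285)
n_4 = (-0.2725, -0.9621)
n_5 = (+0.4591, -0.8884)
n_6 = (+0.9195, -0.3930)
  (0,1): δ = 98.34°  ·
  (0,2): δ = 46.81°  ✓
  (0,3): δ = 8.34°  ✓
  (0,4): δ = 26.90°  ✓
  (0,5): δ = 70.04°  ·
  (0,6): δ = 109.57°  ·
  (1,2): δ = 128.47°  ·
  (1,3): δ = 90.00°  ·
  (1,4): δ = 54.76°  ✓
  (1,5): δ = 11.62°  ✓
  (1,6): δ = 27.91°  ✓
  (2,3): δ = 141.53°  ·
  (2,4): δ = 106.29°  ·
  (2,5): δ = 63.14°  ✓
  (2,6): δ = 23.62°  ✓
  (3,4): δ = 144.76°  ·
  (3,5): δ = 101.61°  ·
  (3,6): δ = 62.09°  ✓
  (4,5): δ = 136.86°  ·
  (4,6): δ = 97.33°  ·
  (5,6): δ = 140.47°  ·
antipodal pairs: 9

count = 9; pairs: (0,2), (0,3), (0,4), (1,4), (1,5), (1,6), (2,5), (2,6), (3,6)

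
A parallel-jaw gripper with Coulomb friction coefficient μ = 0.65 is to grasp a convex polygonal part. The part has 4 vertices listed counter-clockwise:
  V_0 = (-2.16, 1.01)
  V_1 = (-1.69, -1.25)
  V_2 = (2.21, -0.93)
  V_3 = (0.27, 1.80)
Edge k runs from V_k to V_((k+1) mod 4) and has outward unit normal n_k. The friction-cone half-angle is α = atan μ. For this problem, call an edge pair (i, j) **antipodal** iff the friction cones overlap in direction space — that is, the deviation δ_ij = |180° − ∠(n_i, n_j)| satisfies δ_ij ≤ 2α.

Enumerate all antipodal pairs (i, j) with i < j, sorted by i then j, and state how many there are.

α = atan 0.65 = 33.02°;  2α = 66.05°
n_0 = (-0.9791, -0.2036)
n_1 = (+0.0818, -0.9967)
n_2 = (+0.8151, +0.5793)
n_3 = (-0.3092, +0.9510)
  (0,1): δ = 97.06°  ·
  (0,2): δ = 23.65°  ✓
  (0,3): δ = 96.26°  ·
  (1,2): δ = 59.29°  ✓
  (1,3): δ = 13.32°  ✓
  (2,3): δ = 107.39°  ·
antipodal pairs: 3

count = 3; pairs: (0,2), (1,2), (1,3)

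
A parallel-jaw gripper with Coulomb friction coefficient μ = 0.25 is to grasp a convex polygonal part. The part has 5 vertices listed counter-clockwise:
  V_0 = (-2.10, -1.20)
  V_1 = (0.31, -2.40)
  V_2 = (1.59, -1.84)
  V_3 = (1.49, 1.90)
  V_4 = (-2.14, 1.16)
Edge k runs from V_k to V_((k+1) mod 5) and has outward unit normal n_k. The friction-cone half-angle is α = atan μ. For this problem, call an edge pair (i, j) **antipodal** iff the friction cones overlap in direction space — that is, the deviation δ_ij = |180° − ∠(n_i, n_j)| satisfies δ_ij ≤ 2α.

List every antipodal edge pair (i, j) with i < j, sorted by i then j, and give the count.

α = atan 0.25 = 14.04°;  2α = 28.07°
n_0 = (-0.4457, -0.8952)
n_1 = (+0.4008, -0.9162)
n_2 = (+0.9996, +0.0267)
n_3 = (-0.1997, +0.9798)
n_4 = (-0.9999, -0.0169)
  (0,1): δ = 129.90°  ·
  (0,2): δ = 62.00°  ·
  (0,3): δ = 37.99°  ·
  (0,4): δ = 117.44°  ·
  (1,2): δ = 112.10°  ·
  (1,3): δ = 12.11°  ✓
  (1,4): δ = 67.34°  ·
  (2,3): δ = 80.01°  ·
  (2,4): δ = 0.56°  ✓
  (3,4): δ = 100.55°  ·
antipodal pairs: 2

count = 2; pairs: (1,3), (2,4)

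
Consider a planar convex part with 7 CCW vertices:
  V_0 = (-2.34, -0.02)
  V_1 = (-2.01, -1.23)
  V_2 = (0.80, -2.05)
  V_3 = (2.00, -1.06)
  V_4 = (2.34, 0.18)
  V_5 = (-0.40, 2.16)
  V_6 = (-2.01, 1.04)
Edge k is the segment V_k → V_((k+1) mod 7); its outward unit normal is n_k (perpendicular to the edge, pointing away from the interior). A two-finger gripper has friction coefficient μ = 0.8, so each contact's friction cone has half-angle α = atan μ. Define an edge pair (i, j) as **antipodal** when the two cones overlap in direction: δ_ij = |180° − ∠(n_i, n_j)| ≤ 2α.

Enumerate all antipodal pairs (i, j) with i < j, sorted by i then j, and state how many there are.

count = 11; pairs: (0,2), (0,3), (0,4), (1,4), (1,5), (2,4), (2,5), (2,6), (3,5), (3,6), (4,6)

α = atan 0.8 = 38.66°;  2α = 77.32°
n_0 = (-0.9648, -0.2631)
n_1 = (-0.2801, -0.9600)
n_2 = (+0.6364, -0.7714)
n_3 = (+0.9644, -0.2644)
n_4 = (+0.5857, +0.8105)
n_5 = (-0.5711, +0.8209)
n_6 = (-0.9548, +0.2972)
  (0,1): δ = 121.52°  ·
  (0,2): δ = 65.73°  ✓
  (0,3): δ = 30.59°  ✓
  (0,4): δ = 38.89°  ✓
  (0,5): δ = 109.57°  ·
  (0,6): δ = 147.45°  ·
  (1,2): δ = 124.21°  ·
  (1,3): δ = 89.07°  ·
  (1,4): δ = 19.58°  ✓
  (1,5): δ = 51.09°  ✓
  (1,6): δ = 88.98°  ·
  (2,3): δ = 144.86°  ·
  (2,4): δ = 75.38°  ✓
  (2,5): δ = 4.70°  ✓
  (2,6): δ = 33.18°  ✓
  (3,4): δ = 110.52°  ·
  (3,5): δ = 39.84°  ✓
  (3,6): δ = 1.96°  ✓
  (4,5): δ = 109.32°  ·
  (4,6): δ = 71.44°  ✓
  (5,6): δ = 142.12°  ·
antipodal pairs: 11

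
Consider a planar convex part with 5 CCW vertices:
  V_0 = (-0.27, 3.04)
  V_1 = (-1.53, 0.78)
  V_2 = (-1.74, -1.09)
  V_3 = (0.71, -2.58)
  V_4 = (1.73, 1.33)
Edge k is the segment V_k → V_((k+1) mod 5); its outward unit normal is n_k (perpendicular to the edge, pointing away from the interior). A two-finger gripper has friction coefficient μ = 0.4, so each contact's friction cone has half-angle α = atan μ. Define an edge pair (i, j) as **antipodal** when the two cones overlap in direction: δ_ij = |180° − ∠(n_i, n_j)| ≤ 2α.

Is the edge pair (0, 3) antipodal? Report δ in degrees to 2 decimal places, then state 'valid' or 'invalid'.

α = atan 0.4 = 21.80°;  2α = 43.60°
edge 0: e_0 = (-1.26, -2.26);  n_0 = (-0.8734, +0.4870)
edge 3: e_3 = (+1.02, +3.91);  n_3 = (+0.9676, -0.2524)
∠(n_0, n_3) = 165.48°
δ = |180° − 165.48°| = 14.52°
14.52° ≤ 2α = 43.60°  →  valid

δ = 14.52°, valid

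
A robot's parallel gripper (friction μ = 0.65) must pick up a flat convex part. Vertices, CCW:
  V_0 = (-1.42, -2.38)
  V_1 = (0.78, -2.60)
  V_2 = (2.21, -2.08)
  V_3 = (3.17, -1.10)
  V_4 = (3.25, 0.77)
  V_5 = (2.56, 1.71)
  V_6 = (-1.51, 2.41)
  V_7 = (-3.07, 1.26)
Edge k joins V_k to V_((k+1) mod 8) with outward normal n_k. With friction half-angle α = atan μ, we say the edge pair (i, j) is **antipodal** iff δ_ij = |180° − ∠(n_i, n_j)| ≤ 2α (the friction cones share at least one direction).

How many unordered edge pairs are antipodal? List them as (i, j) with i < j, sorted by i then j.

α = atan 0.65 = 33.02°;  2α = 66.05°
n_0 = (-0.0995, -0.9950)
n_1 = (+0.3417, -0.9398)
n_2 = (+0.7144, -0.6998)
n_3 = (+0.9991, -0.0427)
n_4 = (+0.8061, +0.5917)
n_5 = (+0.1695, +0.9855)
n_6 = (-0.5934, +0.8049)
n_7 = (-0.9108, -0.4129)
  (0,1): δ = 154.31°  ·
  (0,2): δ = 128.70°  ·
  (0,3): δ = 86.74°  ·
  (0,4): δ = 48.01°  ✓
  (0,5): δ = 4.05°  ✓
  (0,6): δ = 42.11°  ✓
  (0,7): δ = 120.10°  ·
  (1,2): δ = 154.39°  ·
  (1,3): δ = 112.43°  ·
  (1,4): δ = 73.70°  ·
  (1,5): δ = 29.74°  ✓
  (1,6): δ = 16.41°  ✓
  (1,7): δ = 94.40°  ·
  (2,3): δ = 138.04°  ·
  (2,4): δ = 99.31°  ·
  (2,5): δ = 55.35°  ✓
  (2,6): δ = 9.19°  ✓
  (2,7): δ = 68.79°  ·
  (3,4): δ = 141.27°  ·
  (3,5): δ = 97.31°  ·
  (3,6): δ = 51.15°  ✓
  (3,7): δ = 26.83°  ✓
  (4,5): δ = 136.04°  ·
  (4,6): δ = 89.88°  ·
  (4,7): δ = 11.90°  ✓
  (5,6): δ = 133.84°  ·
  (5,7): δ = 55.86°  ✓
  (6,7): δ = 102.01°  ·
antipodal pairs: 11

count = 11; pairs: (0,4), (0,5), (0,6), (1,5), (1,6), (2,5), (2,6), (3,6), (3,7), (4,7), (5,7)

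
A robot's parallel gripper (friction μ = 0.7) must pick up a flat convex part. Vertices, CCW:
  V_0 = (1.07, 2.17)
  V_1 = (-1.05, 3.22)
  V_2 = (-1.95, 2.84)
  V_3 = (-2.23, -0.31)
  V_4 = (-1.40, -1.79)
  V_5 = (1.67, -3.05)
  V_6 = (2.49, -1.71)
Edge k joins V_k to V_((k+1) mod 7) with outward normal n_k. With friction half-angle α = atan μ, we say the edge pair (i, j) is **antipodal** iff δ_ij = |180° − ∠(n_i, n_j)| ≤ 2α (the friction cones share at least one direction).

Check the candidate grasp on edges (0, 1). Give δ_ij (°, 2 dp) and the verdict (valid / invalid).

α = atan 0.7 = 34.99°;  2α = 69.98°
edge 0: e_0 = (-2.12, +1.05);  n_0 = (+0.4438, +0.8961)
edge 1: e_1 = (-0.90, -0.38);  n_1 = (-0.3890, +0.9212)
∠(n_0, n_1) = 49.24°
δ = |180° − 49.24°| = 130.76°
130.76° > 2α = 69.98°  →  invalid

δ = 130.76°, invalid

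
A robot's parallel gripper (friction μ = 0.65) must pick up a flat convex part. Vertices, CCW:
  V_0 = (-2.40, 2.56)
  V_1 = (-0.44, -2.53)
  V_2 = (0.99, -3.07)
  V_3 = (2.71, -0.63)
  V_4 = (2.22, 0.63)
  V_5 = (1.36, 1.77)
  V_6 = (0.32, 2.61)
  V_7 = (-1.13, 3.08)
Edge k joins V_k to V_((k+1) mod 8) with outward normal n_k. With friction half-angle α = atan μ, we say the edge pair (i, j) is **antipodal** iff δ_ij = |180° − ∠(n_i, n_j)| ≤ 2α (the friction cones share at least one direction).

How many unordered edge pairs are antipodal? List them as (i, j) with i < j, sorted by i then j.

count = 11; pairs: (0,2), (0,3), (0,4), (0,5), (0,6), (1,3), (1,4), (1,5), (1,6), (1,7), (2,7)

α = atan 0.65 = 33.02°;  2α = 66.05°
n_0 = (-0.9332, -0.3593)
n_1 = (-0.3533, -0.9355)
n_2 = (+0.8173, -0.5762)
n_3 = (+0.9320, +0.3624)
n_4 = (+0.7983, +0.6022)
n_5 = (+0.6283, +0.7779)
n_6 = (+0.3083, +0.9513)
n_7 = (-0.3789, +0.9254)
  (0,1): δ = 131.75°  ·
  (0,2): δ = 56.24°  ✓
  (0,3): δ = 0.19°  ✓
  (0,4): δ = 15.97°  ✓
  (0,5): δ = 30.01°  ✓
  (0,6): δ = 50.98°  ✓
  (0,7): δ = 91.21°  ·
  (1,2): δ = 104.49°  ·
  (1,3): δ = 48.06°  ✓
  (1,4): δ = 32.28°  ✓
  (1,5): δ = 18.24°  ✓
  (1,6): δ = 2.73°  ✓
  (1,7): δ = 42.95°  ✓
  (2,3): δ = 123.57°  ·
  (2,4): δ = 107.79°  ·
  (2,5): δ = 93.75°  ·
  (2,6): δ = 72.78°  ·
  (2,7): δ = 32.55°  ✓
  (3,4): δ = 164.22°  ·
  (3,5): δ = 150.18°  ·
  (3,6): δ = 129.21°  ·
  (3,7): δ = 88.98°  ·
  (4,5): δ = 165.96°  ·
  (4,6): δ = 144.99°  ·
  (4,7): δ = 104.76°  ·
  (5,6): δ = 159.03°  ·
  (5,7): δ = 118.81°  ·
  (6,7): δ = 139.77°  ·
antipodal pairs: 11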